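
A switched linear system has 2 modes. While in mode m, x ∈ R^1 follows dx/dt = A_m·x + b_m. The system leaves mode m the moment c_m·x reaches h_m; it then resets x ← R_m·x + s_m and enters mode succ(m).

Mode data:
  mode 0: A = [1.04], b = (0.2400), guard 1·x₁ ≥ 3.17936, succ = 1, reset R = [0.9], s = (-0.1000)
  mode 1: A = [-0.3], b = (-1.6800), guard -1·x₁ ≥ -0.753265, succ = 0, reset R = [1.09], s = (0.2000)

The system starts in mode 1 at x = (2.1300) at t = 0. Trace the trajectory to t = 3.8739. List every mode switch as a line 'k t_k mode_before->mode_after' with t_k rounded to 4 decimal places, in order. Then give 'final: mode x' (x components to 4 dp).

1 0.6538 1->0
2 1.6174 0->1
3 2.5329 1->0
4 3.4965 0->1
final: 1 1.8664

Mode 1: guard c·x = -0.7533 hit at Δt = 0.6538 (t = 0.6538), x⁻ = (0.7533) → reset → x⁺ = (1.0211), jump to mode 0
Mode 0: guard c·x = 3.1794 hit at Δt = 0.9636 (t = 1.6174), x⁻ = (3.1794) → reset → x⁺ = (2.7614), jump to mode 1
Mode 1: guard c·x = -0.7533 hit at Δt = 0.9155 (t = 2.5329), x⁻ = (0.7533) → reset → x⁺ = (1.0211), jump to mode 0
Mode 0: guard c·x = 3.1794 hit at Δt = 0.9636 (t = 3.4965), x⁻ = (3.1794) → reset → x⁺ = (2.7614), jump to mode 1
Mode 1: flow for 0.3774 to horizon, guard not reached → x = (1.8664)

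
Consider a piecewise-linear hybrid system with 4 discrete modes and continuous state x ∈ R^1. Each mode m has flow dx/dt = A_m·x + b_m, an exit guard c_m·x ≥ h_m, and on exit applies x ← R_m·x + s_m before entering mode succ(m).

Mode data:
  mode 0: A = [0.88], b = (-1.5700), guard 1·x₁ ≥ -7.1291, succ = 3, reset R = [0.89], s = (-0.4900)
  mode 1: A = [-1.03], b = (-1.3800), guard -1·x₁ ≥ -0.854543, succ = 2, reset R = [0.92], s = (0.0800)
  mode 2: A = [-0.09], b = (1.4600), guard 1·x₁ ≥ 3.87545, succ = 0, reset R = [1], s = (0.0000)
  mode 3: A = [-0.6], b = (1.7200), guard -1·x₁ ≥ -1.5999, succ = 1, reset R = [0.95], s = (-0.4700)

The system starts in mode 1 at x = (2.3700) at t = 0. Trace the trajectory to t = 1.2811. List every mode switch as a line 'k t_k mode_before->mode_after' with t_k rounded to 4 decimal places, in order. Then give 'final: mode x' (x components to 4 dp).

Mode 1: guard c·x = -0.8545 hit at Δt = 0.5098 (t = 0.5098), x⁻ = (0.8545) → reset → x⁺ = (0.8662), jump to mode 2
Mode 2: flow for 0.7713 to horizon, guard not reached → x = (1.8960)

1 0.5098 1->2
final: 2 1.8960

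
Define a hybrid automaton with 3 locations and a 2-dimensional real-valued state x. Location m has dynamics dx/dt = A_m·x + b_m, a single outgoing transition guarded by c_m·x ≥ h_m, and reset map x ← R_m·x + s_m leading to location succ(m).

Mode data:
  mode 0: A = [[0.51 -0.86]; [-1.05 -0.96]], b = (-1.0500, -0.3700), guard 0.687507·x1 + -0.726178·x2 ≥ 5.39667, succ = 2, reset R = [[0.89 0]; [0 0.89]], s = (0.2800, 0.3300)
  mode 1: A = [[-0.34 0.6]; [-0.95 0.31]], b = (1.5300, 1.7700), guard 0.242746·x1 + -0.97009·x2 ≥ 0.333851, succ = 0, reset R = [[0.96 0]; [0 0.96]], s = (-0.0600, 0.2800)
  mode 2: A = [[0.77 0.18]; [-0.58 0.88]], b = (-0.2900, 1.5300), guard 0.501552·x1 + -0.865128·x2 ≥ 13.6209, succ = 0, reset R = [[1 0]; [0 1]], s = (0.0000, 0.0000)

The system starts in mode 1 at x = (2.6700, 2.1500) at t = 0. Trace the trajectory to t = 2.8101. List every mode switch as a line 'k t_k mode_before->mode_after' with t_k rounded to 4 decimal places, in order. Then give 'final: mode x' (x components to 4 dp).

1 1.2381 1->0
2 1.9784 0->2
final: 2 8.6775 -6.3185

Mode 1: guard c·x = 0.3339 hit at Δt = 1.2381 (t = 1.2381), x⁻ = (4.2623, 0.7224) → reset → x⁺ = (4.0318, 0.9735), jump to mode 0
Mode 0: guard c·x = 5.3967 hit at Δt = 0.7403 (t = 1.9784), x⁻ = (5.4408, -2.2806) → reset → x⁺ = (5.1223, -1.6997), jump to mode 2
Mode 2: flow for 0.8317 to horizon, guard not reached → x = (8.6775, -6.3185)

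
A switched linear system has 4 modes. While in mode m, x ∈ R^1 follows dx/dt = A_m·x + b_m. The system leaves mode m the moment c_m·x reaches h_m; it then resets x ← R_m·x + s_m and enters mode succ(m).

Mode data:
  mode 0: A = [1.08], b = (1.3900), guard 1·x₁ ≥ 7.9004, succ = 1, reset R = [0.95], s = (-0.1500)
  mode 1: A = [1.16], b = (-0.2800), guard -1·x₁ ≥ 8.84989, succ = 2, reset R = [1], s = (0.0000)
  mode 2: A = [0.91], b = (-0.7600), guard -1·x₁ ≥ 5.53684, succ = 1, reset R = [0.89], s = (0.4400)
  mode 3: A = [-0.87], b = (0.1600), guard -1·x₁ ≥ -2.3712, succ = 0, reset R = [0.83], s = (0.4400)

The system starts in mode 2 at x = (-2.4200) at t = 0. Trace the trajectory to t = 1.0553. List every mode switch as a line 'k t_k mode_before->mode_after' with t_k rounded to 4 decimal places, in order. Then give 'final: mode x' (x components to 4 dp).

Mode 2: guard c·x = 5.5368 hit at Δt = 0.7381 (t = 0.7381), x⁻ = (-5.5368) → reset → x⁺ = (-4.4878), jump to mode 1
Mode 1: flow for 0.3172 to horizon, guard not reached → x = (-6.5912)

1 0.7381 2->1
final: 1 -6.5912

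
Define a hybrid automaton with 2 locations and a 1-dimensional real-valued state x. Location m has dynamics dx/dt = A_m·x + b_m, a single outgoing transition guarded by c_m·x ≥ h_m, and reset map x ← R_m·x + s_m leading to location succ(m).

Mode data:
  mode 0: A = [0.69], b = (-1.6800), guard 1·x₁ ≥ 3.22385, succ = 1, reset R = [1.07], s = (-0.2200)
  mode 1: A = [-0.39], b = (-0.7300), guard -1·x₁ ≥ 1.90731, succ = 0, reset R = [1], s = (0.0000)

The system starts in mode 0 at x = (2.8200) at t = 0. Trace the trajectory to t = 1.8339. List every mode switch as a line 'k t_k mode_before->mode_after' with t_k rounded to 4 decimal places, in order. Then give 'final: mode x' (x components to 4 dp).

1 1.0392 0->1
final: 1 1.8700

Mode 0: guard c·x = 3.2239 hit at Δt = 1.0392 (t = 1.0392), x⁻ = (3.2238) → reset → x⁺ = (3.2295), jump to mode 1
Mode 1: flow for 0.7947 to horizon, guard not reached → x = (1.8700)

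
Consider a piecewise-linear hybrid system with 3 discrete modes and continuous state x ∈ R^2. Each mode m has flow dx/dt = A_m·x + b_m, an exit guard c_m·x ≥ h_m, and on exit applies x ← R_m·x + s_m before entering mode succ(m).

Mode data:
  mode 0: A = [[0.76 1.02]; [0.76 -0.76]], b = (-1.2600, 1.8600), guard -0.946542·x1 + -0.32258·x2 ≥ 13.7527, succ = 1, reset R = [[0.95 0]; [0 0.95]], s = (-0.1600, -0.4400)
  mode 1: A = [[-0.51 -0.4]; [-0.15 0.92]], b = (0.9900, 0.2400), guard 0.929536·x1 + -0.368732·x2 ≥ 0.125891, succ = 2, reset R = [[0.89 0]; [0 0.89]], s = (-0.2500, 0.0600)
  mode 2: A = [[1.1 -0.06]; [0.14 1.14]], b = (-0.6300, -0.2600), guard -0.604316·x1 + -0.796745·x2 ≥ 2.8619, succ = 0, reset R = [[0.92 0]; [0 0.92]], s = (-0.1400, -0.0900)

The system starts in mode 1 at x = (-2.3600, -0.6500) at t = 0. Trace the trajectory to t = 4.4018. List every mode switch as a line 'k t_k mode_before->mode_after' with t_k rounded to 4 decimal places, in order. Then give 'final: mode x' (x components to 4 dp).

1 1.1147 1->2
2 1.8682 2->0
3 3.2487 0->1
final: 1 -4.0443 -8.7576

Mode 1: guard c·x = 0.1259 hit at Δt = 1.1147 (t = 1.1147), x⁻ = (-0.2379, -0.9412) → reset → x⁺ = (-0.4617, -0.7776), jump to mode 2
Mode 2: guard c·x = 2.8619 hit at Δt = 0.7535 (t = 1.8682), x⁻ = (-1.7040, -2.2995) → reset → x⁺ = (-1.7077, -2.2056), jump to mode 0
Mode 0: guard c·x = 13.7527 hit at Δt = 1.3805 (t = 3.2487), x⁻ = (-13.1992, -3.9032) → reset → x⁺ = (-12.6992, -4.1481), jump to mode 1
Mode 1: flow for 1.1531 to horizon, guard not reached → x = (-4.0443, -8.7576)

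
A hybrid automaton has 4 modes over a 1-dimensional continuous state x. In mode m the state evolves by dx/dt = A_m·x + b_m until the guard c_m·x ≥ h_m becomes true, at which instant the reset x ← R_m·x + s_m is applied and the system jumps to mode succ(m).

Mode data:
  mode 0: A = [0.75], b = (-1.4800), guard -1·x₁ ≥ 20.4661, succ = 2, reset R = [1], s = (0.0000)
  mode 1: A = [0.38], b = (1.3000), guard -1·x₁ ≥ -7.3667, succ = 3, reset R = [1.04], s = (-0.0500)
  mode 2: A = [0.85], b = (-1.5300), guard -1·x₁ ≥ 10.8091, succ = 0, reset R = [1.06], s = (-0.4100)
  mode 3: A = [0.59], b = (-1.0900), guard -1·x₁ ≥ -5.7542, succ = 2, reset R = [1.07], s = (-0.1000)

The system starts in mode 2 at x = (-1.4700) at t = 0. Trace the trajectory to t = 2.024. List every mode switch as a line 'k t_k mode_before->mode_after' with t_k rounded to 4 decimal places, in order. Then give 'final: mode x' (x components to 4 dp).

Mode 2: guard c·x = 10.8091 hit at Δt = 1.5878 (t = 1.5878), x⁻ = (-10.8091) → reset → x⁺ = (-11.8676), jump to mode 0
Mode 0: flow for 0.4362 to horizon, guard not reached → x = (-17.2243)

1 1.5878 2->0
final: 0 -17.2243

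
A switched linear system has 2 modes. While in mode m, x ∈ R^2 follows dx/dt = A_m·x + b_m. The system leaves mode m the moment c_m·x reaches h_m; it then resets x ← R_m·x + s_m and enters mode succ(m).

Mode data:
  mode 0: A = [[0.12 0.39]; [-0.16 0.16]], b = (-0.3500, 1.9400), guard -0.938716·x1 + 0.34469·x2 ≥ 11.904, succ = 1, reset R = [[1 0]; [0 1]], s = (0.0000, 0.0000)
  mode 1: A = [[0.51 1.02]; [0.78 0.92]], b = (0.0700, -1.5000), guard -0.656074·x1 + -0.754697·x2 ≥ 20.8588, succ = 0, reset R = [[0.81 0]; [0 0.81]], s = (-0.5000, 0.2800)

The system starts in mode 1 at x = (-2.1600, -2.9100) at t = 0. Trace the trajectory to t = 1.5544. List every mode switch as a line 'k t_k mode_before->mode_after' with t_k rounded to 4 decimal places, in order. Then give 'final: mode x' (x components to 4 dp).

1 0.9812 1->0
final: 0 -14.9713 -11.6991

Mode 1: guard c·x = 20.8588 hit at Δt = 0.9812 (t = 0.9812), x⁻ = (-13.1086, -16.2431) → reset → x⁺ = (-11.1179, -12.8769), jump to mode 0
Mode 0: flow for 0.5732 to horizon, guard not reached → x = (-14.9713, -11.6991)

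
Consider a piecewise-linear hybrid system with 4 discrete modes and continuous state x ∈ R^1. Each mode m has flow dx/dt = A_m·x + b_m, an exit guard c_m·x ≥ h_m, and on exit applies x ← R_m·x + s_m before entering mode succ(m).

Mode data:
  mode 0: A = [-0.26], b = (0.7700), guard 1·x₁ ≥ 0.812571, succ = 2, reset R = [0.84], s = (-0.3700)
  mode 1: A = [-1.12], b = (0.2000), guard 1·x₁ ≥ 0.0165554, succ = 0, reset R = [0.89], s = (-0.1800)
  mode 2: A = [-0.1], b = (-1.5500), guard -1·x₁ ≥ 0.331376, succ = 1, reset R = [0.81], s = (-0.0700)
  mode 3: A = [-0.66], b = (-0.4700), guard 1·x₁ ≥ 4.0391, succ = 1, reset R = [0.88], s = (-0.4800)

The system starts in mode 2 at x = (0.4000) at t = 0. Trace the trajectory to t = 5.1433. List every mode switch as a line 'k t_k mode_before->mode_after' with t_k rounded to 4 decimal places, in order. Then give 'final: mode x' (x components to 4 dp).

1 0.4709 2->1
2 1.5069 1->0
3 2.9493 0->2
4 3.3651 2->1
5 4.4011 1->0
final: 0 0.3835

Mode 2: guard c·x = 0.3314 hit at Δt = 0.4709 (t = 0.4709), x⁻ = (-0.3314) → reset → x⁺ = (-0.3384), jump to mode 1
Mode 1: guard c·x = 0.0166 hit at Δt = 1.0360 (t = 1.5069), x⁻ = (0.0166) → reset → x⁺ = (-0.1653), jump to mode 0
Mode 0: guard c·x = 0.8126 hit at Δt = 1.4424 (t = 2.9493), x⁻ = (0.8126) → reset → x⁺ = (0.3126), jump to mode 2
Mode 2: guard c·x = 0.3314 hit at Δt = 0.4158 (t = 3.3651), x⁻ = (-0.3314) → reset → x⁺ = (-0.3384), jump to mode 1
Mode 1: guard c·x = 0.0166 hit at Δt = 1.0360 (t = 4.4011), x⁻ = (0.0166) → reset → x⁺ = (-0.1653), jump to mode 0
Mode 0: flow for 0.7422 to horizon, guard not reached → x = (0.3835)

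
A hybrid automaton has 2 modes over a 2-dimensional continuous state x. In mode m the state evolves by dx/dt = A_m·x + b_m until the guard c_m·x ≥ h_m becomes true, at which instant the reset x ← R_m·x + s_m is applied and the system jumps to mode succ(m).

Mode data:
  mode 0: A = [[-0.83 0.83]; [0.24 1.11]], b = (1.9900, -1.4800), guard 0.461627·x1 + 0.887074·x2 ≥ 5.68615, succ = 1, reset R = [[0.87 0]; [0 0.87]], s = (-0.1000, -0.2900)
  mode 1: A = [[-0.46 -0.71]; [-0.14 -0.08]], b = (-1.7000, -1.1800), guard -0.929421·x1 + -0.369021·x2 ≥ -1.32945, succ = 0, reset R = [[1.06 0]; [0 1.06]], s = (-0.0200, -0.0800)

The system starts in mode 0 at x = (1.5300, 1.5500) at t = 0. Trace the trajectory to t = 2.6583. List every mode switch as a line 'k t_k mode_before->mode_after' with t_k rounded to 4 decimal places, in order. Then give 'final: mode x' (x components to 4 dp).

Mode 0: guard c·x = 5.6861 hit at Δt = 1.3924 (t = 1.3924), x⁻ = (4.0303, 4.3127) → reset → x⁺ = (3.4064, 3.4620), jump to mode 1
Mode 1: guard c·x = -1.3295 hit at Δt = 0.6361 (t = 2.0285), x⁻ = (0.4773, 2.4005) → reset → x⁺ = (0.4859, 2.4646), jump to mode 0
Mode 0: flow for 0.6298 to horizon, guard not reached → x = (2.5449, 3.9207)

1 1.3924 0->1
2 2.0285 1->0
final: 0 2.5449 3.9207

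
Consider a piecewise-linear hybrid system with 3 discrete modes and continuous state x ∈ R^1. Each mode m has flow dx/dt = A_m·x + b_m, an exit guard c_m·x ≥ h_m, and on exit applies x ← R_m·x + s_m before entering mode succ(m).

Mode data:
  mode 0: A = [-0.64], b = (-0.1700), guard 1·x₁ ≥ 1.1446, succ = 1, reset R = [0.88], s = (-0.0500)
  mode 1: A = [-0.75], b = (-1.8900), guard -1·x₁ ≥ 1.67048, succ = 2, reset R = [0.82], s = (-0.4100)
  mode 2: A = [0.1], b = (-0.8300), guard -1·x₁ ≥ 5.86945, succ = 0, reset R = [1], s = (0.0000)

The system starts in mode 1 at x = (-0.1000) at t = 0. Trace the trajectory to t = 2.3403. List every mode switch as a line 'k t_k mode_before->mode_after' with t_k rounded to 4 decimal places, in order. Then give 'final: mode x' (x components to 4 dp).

1 1.3958 1->2
final: 2 -2.7782

Mode 1: guard c·x = 1.6705 hit at Δt = 1.3958 (t = 1.3958), x⁻ = (-1.6705) → reset → x⁺ = (-1.7798), jump to mode 2
Mode 2: flow for 0.9445 to horizon, guard not reached → x = (-2.7782)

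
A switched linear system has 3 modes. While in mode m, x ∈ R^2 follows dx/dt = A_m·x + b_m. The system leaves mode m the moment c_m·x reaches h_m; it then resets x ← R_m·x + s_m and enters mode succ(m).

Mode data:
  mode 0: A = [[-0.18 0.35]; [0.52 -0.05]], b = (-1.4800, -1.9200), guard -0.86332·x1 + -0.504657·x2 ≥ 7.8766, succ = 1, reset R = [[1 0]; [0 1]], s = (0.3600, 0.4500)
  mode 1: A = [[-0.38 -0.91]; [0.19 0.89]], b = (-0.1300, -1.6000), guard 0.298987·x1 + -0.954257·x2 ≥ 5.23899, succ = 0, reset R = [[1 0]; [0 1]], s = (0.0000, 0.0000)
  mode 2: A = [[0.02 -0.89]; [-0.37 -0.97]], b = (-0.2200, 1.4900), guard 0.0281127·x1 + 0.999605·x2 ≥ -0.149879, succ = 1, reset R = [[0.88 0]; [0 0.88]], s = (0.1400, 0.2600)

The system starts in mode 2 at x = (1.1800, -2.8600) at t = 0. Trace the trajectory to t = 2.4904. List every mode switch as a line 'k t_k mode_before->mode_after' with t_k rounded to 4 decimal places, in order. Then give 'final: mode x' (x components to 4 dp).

Mode 2: guard c·x = -0.1499 hit at Δt = 1.3936 (t = 1.3936), x⁻ = (2.4246, -0.2181) → reset → x⁺ = (2.2736, 0.0680), jump to mode 1
Mode 1: flow for 1.0968 to horizon, guard not reached → x = (2.1188, -2.0761)

1 1.3936 2->1
final: 1 2.1188 -2.0761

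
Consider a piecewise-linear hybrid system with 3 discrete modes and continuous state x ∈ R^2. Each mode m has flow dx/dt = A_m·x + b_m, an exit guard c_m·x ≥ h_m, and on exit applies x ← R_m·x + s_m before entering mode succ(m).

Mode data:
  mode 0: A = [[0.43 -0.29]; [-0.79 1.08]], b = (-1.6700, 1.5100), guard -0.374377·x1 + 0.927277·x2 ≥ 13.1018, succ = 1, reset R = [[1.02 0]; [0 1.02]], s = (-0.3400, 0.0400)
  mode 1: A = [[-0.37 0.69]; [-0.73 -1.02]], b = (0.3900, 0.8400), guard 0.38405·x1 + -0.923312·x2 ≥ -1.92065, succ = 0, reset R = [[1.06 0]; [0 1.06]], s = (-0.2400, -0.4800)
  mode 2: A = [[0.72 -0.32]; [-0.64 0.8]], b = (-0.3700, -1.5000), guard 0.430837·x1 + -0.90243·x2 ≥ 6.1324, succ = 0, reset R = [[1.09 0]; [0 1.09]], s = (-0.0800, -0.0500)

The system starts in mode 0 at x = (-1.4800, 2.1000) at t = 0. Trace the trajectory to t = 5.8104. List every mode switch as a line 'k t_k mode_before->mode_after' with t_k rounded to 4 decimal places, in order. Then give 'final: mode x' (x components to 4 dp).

Mode 0: guard c·x = 13.1018 hit at Δt = 0.9185 (t = 0.9185), x⁻ = (-5.9001, 11.7472) → reset → x⁺ = (-6.3581, 12.0222), jump to mode 1
Mode 1: guard c·x = -1.9206 hit at Δt = 1.5429 (t = 2.4614), x⁻ = (2.2947, 3.0346) → reset → x⁺ = (2.1924, 2.7367), jump to mode 0
Mode 0: guard c·x = 13.1018 hit at Δt = 1.3048 (t = 3.7662), x⁻ = (-2.1321, 13.2685) → reset → x⁺ = (-2.5147, 13.5739), jump to mode 1
Mode 1: guard c·x = -1.9206 hit at Δt = 1.1680 (t = 4.9342), x⁻ = (3.7809, 3.6528) → reset → x⁺ = (3.7677, 3.3920), jump to mode 0
Mode 0: flow for 0.8762 to horizon, guard not reached → x = (2.2327, 7.2047)

1 0.9185 0->1
2 2.4614 1->0
3 3.7662 0->1
4 4.9342 1->0
final: 0 2.2327 7.2047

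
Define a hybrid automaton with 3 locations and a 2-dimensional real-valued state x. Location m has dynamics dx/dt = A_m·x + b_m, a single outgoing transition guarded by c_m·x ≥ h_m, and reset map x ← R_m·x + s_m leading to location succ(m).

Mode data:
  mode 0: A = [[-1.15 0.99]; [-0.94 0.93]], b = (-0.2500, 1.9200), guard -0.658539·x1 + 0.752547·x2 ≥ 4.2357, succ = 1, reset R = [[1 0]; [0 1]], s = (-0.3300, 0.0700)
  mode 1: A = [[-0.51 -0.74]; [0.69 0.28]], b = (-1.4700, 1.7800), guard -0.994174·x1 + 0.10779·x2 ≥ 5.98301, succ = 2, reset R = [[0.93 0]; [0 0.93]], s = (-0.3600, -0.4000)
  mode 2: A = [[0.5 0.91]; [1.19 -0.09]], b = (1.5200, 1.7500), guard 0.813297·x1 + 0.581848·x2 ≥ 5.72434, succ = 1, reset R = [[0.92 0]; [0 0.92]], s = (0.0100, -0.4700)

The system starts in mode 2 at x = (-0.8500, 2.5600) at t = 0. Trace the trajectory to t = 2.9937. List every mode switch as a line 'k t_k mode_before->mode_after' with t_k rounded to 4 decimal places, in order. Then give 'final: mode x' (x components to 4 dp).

Mode 2: guard c·x = 5.7243 hit at Δt = 0.8614 (t = 0.8614), x⁻ = (3.5479, 4.8790) → reset → x⁺ = (3.2741, 4.0187), jump to mode 1
Mode 1: guard c·x = 5.9830 hit at Δt = 1.4359 (t = 2.2973), x⁻ = (-5.1303, 8.1877) → reset → x⁺ = (-5.1312, 7.2146), jump to mode 2
Mode 2: flow for 0.6964 to horizon, guard not reached → x = (-1.4023, 5.3422)

1 0.8614 2->1
2 2.2973 1->2
final: 2 -1.4023 5.3422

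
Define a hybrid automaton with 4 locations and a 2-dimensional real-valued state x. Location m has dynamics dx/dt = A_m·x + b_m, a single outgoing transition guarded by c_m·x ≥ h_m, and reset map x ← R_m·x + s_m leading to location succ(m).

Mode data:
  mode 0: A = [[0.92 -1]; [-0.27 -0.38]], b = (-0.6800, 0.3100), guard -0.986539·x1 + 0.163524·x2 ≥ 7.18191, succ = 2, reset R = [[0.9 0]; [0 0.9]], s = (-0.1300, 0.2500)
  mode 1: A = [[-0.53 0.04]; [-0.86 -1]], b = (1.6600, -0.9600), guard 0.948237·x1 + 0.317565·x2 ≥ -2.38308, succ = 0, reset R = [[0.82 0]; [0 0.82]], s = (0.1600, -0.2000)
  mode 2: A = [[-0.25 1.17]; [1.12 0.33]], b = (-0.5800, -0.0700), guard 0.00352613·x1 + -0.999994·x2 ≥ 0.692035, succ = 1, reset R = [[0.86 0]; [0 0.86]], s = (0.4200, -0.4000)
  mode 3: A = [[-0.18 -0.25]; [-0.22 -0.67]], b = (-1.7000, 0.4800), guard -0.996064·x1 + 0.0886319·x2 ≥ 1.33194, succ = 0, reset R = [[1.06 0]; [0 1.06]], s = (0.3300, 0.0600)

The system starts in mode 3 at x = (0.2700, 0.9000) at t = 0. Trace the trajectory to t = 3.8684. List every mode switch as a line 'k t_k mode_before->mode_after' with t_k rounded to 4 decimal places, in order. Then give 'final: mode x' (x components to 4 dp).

Mode 3: guard c·x = 1.3319 hit at Δt = 0.8355 (t = 0.8355), x⁻ = (-1.2568, 0.9034) → reset → x⁺ = (-1.0022, 1.0176), jump to mode 0
Mode 0: guard c·x = 7.1819 hit at Δt = 1.1673 (t = 2.0028), x⁻ = (-6.9712, 1.8624) → reset → x⁺ = (-6.4041, 1.9262), jump to mode 2
Mode 2: guard c·x = 0.6920 hit at Δt = 0.4027 (t = 2.4055), x⁻ = (-5.7487, -0.7123) → reset → x⁺ = (-4.5239, -1.0126), jump to mode 1
Mode 1: guard c·x = -2.3831 hit at Δt = 0.5480 (t = 2.9535), x⁻ = (-2.5982, 0.2540) → reset → x⁺ = (-1.9705, 0.0082), jump to mode 0
Mode 0: flow for 0.9149 to horizon, guard not reached → x = (-6.1208, 1.0384)

1 0.8355 3->0
2 2.0028 0->2
3 2.4055 2->1
4 2.9535 1->0
final: 0 -6.1208 1.0384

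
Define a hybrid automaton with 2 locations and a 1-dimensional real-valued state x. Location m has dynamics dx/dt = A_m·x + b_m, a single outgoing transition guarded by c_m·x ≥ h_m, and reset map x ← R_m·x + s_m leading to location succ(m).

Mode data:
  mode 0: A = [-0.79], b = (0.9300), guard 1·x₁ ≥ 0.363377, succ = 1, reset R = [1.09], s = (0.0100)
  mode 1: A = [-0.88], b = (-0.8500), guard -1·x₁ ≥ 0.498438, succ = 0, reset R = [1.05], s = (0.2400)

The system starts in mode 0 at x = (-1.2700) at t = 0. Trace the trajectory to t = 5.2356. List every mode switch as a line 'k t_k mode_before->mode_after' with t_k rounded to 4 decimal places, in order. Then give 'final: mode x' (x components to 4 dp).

1 1.3936 0->1
2 2.6171 1->0
3 3.3574 0->1
4 4.5809 1->0
final: 0 0.3065

Mode 0: guard c·x = 0.3634 hit at Δt = 1.3936 (t = 1.3936), x⁻ = (0.3634) → reset → x⁺ = (0.4061), jump to mode 1
Mode 1: guard c·x = 0.4984 hit at Δt = 1.2235 (t = 2.6171), x⁻ = (-0.4984) → reset → x⁺ = (-0.2834), jump to mode 0
Mode 0: guard c·x = 0.3634 hit at Δt = 0.7403 (t = 3.3574), x⁻ = (0.3634) → reset → x⁺ = (0.4061), jump to mode 1
Mode 1: guard c·x = 0.4984 hit at Δt = 1.2235 (t = 4.5809), x⁻ = (-0.4984) → reset → x⁺ = (-0.2834), jump to mode 0
Mode 0: flow for 0.6547 to horizon, guard not reached → x = (0.3065)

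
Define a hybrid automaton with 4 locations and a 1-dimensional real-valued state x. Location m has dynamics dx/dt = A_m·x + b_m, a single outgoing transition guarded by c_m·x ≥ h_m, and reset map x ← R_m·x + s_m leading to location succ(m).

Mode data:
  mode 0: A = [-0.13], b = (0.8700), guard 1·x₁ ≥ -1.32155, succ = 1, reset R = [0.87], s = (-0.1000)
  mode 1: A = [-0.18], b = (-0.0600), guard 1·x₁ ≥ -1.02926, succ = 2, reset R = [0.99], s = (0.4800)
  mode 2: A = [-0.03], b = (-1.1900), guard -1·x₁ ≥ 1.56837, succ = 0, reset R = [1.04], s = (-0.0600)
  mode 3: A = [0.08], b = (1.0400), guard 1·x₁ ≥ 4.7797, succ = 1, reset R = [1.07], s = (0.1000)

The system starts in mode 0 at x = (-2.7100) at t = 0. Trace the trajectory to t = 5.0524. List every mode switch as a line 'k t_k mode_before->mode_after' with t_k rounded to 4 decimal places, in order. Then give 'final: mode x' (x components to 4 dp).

Mode 0: guard c·x = -1.3216 hit at Δt = 1.2291 (t = 1.2291), x⁻ = (-1.3216) → reset → x⁺ = (-1.2497), jump to mode 1
Mode 1: guard c·x = -1.0293 hit at Δt = 1.5290 (t = 2.7581), x⁻ = (-1.0293) → reset → x⁺ = (-0.5390), jump to mode 2
Mode 2: guard c·x = 1.5684 hit at Δt = 0.8887 (t = 3.6468), x⁻ = (-1.5684) → reset → x⁺ = (-1.6911), jump to mode 0
Mode 0: guard c·x = -1.3216 hit at Δt = 0.3468 (t = 3.9936), x⁻ = (-1.3216) → reset → x⁺ = (-1.2497), jump to mode 1
Mode 1: flow for 1.0588 to horizon, guard not reached → x = (-1.0907)

1 1.2291 0->1
2 2.7581 1->2
3 3.6468 2->0
4 3.9936 0->1
final: 1 -1.0907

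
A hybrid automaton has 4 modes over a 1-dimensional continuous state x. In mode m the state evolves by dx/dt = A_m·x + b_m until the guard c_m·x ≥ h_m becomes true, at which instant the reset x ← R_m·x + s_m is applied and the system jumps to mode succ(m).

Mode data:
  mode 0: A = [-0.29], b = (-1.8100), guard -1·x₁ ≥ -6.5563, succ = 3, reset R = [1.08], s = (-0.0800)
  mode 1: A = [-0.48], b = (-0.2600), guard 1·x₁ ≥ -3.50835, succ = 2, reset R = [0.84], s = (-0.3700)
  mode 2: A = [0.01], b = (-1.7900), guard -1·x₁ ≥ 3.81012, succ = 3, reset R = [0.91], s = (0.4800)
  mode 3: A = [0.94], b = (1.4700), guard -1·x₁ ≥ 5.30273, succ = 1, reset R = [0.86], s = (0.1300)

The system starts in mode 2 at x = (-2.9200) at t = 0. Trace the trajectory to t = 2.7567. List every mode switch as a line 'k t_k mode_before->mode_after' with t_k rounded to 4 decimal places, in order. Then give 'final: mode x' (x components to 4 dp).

1 0.4881 2->3
2 1.5155 3->1
3 2.0793 1->2
4 2.3494 2->3
final: 3 -3.6512

Mode 2: guard c·x = 3.8101 hit at Δt = 0.4881 (t = 0.4881), x⁻ = (-3.8101) → reset → x⁺ = (-2.9872), jump to mode 3
Mode 3: guard c·x = 5.3027 hit at Δt = 1.0274 (t = 1.5155), x⁻ = (-5.3027) → reset → x⁺ = (-4.4303), jump to mode 1
Mode 1: guard c·x = -3.5084 hit at Δt = 0.5638 (t = 2.0793), x⁻ = (-3.5084) → reset → x⁺ = (-3.3170), jump to mode 2
Mode 2: guard c·x = 3.8101 hit at Δt = 0.2701 (t = 2.3494), x⁻ = (-3.8101) → reset → x⁺ = (-2.9872), jump to mode 3
Mode 3: flow for 0.4073 to horizon, guard not reached → x = (-3.6512)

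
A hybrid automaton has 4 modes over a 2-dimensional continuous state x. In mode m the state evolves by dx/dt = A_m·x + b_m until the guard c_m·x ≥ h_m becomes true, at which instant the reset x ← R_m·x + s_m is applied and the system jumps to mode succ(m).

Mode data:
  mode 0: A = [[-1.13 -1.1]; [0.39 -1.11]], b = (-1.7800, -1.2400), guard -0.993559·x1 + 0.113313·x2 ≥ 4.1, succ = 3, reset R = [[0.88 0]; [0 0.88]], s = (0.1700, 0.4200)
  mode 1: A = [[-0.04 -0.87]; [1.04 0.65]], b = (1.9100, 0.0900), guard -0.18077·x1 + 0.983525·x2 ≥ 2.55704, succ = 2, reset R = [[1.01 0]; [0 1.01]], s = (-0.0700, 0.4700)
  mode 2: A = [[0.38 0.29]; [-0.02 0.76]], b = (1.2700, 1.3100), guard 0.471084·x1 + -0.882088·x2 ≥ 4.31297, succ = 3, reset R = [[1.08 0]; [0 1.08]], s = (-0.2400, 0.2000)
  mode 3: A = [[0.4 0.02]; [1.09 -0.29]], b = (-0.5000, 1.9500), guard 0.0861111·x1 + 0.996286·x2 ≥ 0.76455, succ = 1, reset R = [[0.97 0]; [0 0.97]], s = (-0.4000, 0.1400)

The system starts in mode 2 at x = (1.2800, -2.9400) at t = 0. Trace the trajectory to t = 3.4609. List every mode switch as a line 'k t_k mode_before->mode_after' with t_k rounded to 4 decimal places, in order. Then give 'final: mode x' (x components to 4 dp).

1 0.7203 2->3
2 1.7207 3->1
3 2.4289 1->2
final: 2 6.4600 9.4865

Mode 2: guard c·x = 4.3130 hit at Δt = 0.7203 (t = 0.7203), x⁻ = (1.9339, -3.8567) → reset → x⁺ = (1.8486, -3.9653), jump to mode 3
Mode 3: guard c·x = 0.7645 hit at Δt = 1.0004 (t = 1.7207), x⁻ = (2.0999, 0.5859) → reset → x⁺ = (1.6369, 0.7083), jump to mode 1
Mode 1: guard c·x = 2.5570 hit at Δt = 0.7082 (t = 2.4289), x⁻ = (1.8738, 2.9443) → reset → x⁺ = (1.8225, 3.4437), jump to mode 2
Mode 2: flow for 1.0320 to horizon, guard not reached → x = (6.4600, 9.4865)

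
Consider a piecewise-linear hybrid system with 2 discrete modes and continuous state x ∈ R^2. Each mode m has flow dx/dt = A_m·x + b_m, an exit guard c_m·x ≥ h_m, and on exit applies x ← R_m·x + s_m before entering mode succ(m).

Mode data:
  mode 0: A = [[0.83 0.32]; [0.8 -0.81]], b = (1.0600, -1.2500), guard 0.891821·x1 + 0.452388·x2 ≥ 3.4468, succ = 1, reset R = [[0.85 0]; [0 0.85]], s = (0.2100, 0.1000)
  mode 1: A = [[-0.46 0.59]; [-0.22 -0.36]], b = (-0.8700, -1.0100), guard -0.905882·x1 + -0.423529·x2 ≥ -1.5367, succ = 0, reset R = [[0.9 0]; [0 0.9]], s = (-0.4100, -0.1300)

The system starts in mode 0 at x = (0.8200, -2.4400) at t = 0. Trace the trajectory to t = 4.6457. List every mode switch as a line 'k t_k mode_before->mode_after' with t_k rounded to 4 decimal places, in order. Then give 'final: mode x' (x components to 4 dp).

1 1.3928 0->1
2 1.9718 1->0
3 2.7565 0->1
4 3.3578 1->0
5 4.1577 0->1
final: 1 2.3241 -0.6127

Mode 0: guard c·x = 3.4468 hit at Δt = 1.3928 (t = 1.3928), x⁻ = (4.0056, -0.2774) → reset → x⁺ = (3.6148, -0.1358), jump to mode 1
Mode 1: guard c·x = -1.5367 hit at Δt = 0.5790 (t = 1.9718), x⁻ = (2.1477, -0.9654) → reset → x⁺ = (1.5229, -0.9989), jump to mode 0
Mode 0: guard c·x = 3.4468 hit at Δt = 0.7847 (t = 2.7565), x⁻ = (3.8713, -0.0127) → reset → x⁺ = (3.5006, 0.0892), jump to mode 1
Mode 1: guard c·x = -1.5367 hit at Δt = 0.6013 (t = 3.3578), x⁻ = (2.0712, -0.8017) → reset → x⁺ = (1.4541, -0.8515), jump to mode 0
Mode 0: guard c·x = 3.4468 hit at Δt = 0.7999 (t = 4.1577), x⁻ = (3.8374, 0.0543) → reset → x⁺ = (3.4718, 0.1462), jump to mode 1
Mode 1: flow for 0.4880 to horizon, guard not reached → x = (2.3241, -0.6127)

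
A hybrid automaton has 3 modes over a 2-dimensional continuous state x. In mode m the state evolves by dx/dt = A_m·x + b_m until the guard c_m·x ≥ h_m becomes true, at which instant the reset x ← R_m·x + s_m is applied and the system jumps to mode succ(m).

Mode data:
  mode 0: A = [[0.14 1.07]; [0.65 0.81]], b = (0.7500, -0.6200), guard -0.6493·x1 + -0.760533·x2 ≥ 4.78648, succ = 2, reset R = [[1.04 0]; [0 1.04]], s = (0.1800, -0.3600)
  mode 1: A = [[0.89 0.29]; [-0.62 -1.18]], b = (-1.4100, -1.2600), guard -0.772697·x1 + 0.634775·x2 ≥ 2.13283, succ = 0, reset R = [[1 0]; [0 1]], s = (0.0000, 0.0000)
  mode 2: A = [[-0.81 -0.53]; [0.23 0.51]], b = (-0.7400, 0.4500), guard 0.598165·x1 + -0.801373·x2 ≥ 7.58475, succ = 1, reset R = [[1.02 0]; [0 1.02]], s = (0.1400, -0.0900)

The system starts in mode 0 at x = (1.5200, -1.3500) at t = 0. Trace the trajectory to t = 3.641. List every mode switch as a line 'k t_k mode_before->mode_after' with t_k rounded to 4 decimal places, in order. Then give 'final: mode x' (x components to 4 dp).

Mode 0: guard c·x = 4.7865 hit at Δt = 1.5469 (t = 1.5469), x⁻ = (-1.4939, -5.0181) → reset → x⁺ = (-1.3737, -5.5789), jump to mode 2
Mode 2: guard c·x = 7.5847 hit at Δt = 0.9331 (t = 2.4800), x⁻ = (1.3460, -8.4600) → reset → x⁺ = (1.5129, -8.7192), jump to mode 1
Mode 1: flow for 1.1610 to horizon, guard not reached → x = (-2.0442, -2.8091)

1 1.5469 0->2
2 2.4800 2->1
final: 1 -2.0442 -2.8091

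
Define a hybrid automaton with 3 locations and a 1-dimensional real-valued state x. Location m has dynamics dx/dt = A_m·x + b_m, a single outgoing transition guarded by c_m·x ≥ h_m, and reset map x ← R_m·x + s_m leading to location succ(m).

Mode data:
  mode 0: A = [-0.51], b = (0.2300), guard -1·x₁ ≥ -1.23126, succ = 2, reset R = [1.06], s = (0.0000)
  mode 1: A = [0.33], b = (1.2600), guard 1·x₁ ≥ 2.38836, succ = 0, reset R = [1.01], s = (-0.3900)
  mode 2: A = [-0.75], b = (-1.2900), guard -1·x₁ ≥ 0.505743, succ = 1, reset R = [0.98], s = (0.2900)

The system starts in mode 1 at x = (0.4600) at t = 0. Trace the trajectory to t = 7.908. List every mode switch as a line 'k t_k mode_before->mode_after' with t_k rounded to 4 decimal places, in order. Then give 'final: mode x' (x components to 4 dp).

Mode 1: guard c·x = 2.3884 hit at Δt = 1.1275 (t = 1.1275), x⁻ = (2.3884) → reset → x⁺ = (2.0222), jump to mode 0
Mode 0: guard c·x = -1.2313 hit at Δt = 1.3725 (t = 2.5000), x⁻ = (1.2313) → reset → x⁺ = (1.3051), jump to mode 2
Mode 2: guard c·x = 0.5057 hit at Δt = 1.2171 (t = 3.7171), x⁻ = (-0.5057) → reset → x⁺ = (-0.2056), jump to mode 1
Mode 1: guard c·x = 2.3884 hit at Δt = 1.6400 (t = 5.3571), x⁻ = (2.3884) → reset → x⁺ = (2.0222), jump to mode 0
Mode 0: guard c·x = -1.2313 hit at Δt = 1.3725 (t = 6.7296), x⁻ = (1.2313) → reset → x⁺ = (1.3051), jump to mode 2
Mode 2: flow for 1.1784 to horizon, guard not reached → x = (-0.4700)

1 1.1275 1->0
2 2.5000 0->2
3 3.7171 2->1
4 5.3571 1->0
5 6.7296 0->2
final: 2 -0.4700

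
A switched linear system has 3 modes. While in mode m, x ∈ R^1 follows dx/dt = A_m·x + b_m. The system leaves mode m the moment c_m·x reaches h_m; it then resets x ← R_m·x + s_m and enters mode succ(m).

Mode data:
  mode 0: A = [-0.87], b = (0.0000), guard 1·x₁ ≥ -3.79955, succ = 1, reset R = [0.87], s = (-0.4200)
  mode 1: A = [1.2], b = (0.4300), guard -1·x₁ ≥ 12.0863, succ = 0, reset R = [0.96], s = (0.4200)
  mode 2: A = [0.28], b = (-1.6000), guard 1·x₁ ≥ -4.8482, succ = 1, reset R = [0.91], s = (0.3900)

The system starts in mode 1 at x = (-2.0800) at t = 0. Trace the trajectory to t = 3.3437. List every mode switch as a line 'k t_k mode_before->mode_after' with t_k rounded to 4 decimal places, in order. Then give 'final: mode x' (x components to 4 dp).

1 1.5989 1->0
2 2.8397 0->1
final: 1 -6.5234

Mode 1: guard c·x = 12.0863 hit at Δt = 1.5989 (t = 1.5989), x⁻ = (-12.0863) → reset → x⁺ = (-11.1828), jump to mode 0
Mode 0: guard c·x = -3.7995 hit at Δt = 1.2408 (t = 2.8397), x⁻ = (-3.7995) → reset → x⁺ = (-3.7256), jump to mode 1
Mode 1: flow for 0.5040 to horizon, guard not reached → x = (-6.5234)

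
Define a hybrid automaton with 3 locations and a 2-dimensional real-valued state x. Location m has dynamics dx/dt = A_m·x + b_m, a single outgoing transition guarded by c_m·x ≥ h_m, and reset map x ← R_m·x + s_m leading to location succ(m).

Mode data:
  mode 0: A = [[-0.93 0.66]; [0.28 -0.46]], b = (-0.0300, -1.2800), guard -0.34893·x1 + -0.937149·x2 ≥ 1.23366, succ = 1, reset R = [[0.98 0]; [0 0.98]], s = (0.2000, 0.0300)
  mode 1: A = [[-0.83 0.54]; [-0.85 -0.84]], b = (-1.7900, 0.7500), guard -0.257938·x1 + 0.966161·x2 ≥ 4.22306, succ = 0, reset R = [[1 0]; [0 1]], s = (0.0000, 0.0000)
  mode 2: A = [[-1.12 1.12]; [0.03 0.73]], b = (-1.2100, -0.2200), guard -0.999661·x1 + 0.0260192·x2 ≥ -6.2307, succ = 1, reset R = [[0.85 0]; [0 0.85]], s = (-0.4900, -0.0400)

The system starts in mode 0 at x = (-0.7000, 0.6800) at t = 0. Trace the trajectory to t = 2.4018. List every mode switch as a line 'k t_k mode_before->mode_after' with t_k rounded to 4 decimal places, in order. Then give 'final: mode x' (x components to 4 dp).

1 1.4572 0->1
final: 1 -1.3373 0.5584

Mode 0: guard c·x = 1.2337 hit at Δt = 1.4572 (t = 1.4572), x⁻ = (-0.4820, -1.1369) → reset → x⁺ = (-0.2724, -1.0842), jump to mode 1
Mode 1: flow for 0.9446 to horizon, guard not reached → x = (-1.3373, 0.5584)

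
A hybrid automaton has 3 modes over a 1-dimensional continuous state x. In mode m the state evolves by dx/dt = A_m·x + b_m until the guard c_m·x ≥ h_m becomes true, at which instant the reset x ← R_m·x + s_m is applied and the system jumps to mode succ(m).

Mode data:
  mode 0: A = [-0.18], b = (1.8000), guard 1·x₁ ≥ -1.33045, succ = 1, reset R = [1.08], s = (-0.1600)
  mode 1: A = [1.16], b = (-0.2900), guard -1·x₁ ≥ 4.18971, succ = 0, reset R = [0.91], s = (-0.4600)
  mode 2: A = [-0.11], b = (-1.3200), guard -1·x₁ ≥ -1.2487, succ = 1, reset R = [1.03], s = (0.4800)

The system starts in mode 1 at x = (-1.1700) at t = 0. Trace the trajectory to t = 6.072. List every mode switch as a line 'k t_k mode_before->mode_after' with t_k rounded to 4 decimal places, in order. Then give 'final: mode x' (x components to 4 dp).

Mode 1: guard c·x = 4.1897 hit at Δt = 0.9827 (t = 0.9827), x⁻ = (-4.1897) → reset → x⁺ = (-4.2726), jump to mode 0
Mode 0: guard c·x = -1.3304 hit at Δt = 1.2825 (t = 2.2652), x⁻ = (-1.3304) → reset → x⁺ = (-1.5969), jump to mode 1
Mode 1: guard c·x = 4.1897 hit at Δt = 0.7561 (t = 3.0213), x⁻ = (-4.1897) → reset → x⁺ = (-4.2726), jump to mode 0
Mode 0: guard c·x = -1.3304 hit at Δt = 1.2825 (t = 4.3038), x⁻ = (-1.3304) → reset → x⁺ = (-1.5969), jump to mode 1
Mode 1: guard c·x = 4.1897 hit at Δt = 0.7561 (t = 5.0599), x⁻ = (-4.1897) → reset → x⁺ = (-4.2726), jump to mode 0
Mode 0: flow for 1.0121 to horizon, guard not reached → x = (-1.8956)

1 0.9827 1->0
2 2.2652 0->1
3 3.0213 1->0
4 4.3038 0->1
5 5.0599 1->0
final: 0 -1.8956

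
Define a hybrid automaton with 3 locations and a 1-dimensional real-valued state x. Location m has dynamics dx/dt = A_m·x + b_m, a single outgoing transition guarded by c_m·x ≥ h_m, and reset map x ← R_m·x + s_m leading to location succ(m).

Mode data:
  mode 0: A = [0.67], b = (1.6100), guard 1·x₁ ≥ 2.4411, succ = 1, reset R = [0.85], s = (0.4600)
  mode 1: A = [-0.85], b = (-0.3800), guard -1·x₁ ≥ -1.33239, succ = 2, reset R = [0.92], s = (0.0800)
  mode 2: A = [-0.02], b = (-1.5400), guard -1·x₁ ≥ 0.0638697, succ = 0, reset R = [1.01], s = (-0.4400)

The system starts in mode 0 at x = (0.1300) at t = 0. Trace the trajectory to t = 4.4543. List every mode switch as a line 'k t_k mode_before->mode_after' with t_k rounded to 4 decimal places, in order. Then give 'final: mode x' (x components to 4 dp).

1 0.9677 0->1
2 1.5751 1->2
3 2.4574 2->0
4 3.8555 0->1
final: 1 1.3454

Mode 0: guard c·x = 2.4411 hit at Δt = 0.9677 (t = 0.9677), x⁻ = (2.4411) → reset → x⁺ = (2.5349), jump to mode 1
Mode 1: guard c·x = -1.3324 hit at Δt = 0.6074 (t = 1.5751), x⁻ = (1.3324) → reset → x⁺ = (1.3058), jump to mode 2
Mode 2: guard c·x = 0.0639 hit at Δt = 0.8823 (t = 2.4574), x⁻ = (-0.0639) → reset → x⁺ = (-0.5045), jump to mode 0
Mode 0: guard c·x = 2.4411 hit at Δt = 1.3981 (t = 3.8555), x⁻ = (2.4411) → reset → x⁺ = (2.5349), jump to mode 1
Mode 1: flow for 0.5988 to horizon, guard not reached → x = (1.3454)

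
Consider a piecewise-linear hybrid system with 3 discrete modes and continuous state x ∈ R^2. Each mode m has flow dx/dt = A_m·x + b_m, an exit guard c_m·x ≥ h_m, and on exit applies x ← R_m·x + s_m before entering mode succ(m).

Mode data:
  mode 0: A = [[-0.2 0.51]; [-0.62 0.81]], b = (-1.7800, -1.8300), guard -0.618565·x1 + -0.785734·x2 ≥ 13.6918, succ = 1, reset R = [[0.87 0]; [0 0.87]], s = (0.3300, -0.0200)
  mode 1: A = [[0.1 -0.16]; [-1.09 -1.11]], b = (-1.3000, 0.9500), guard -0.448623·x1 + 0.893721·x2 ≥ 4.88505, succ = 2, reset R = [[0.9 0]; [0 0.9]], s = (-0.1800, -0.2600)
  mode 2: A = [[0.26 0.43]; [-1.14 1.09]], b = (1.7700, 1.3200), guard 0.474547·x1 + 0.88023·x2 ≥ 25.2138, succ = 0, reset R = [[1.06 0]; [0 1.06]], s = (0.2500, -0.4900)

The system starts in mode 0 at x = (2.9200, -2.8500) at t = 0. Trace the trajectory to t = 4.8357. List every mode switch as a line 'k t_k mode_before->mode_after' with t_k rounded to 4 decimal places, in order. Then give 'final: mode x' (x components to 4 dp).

1 1.3767 0->1
2 2.9296 1->2
3 4.3334 2->0
final: 0 10.8212 37.9331

Mode 0: guard c·x = 13.6918 hit at Δt = 1.3767 (t = 1.3767), x⁻ = (-4.8516, -13.6061) → reset → x⁺ = (-3.8909, -11.8573), jump to mode 1
Mode 1: guard c·x = 4.8850 hit at Δt = 1.5529 (t = 2.9296), x⁻ = (-5.8765, 2.5161) → reset → x⁺ = (-5.4689, 2.0045), jump to mode 2
Mode 2: guard c·x = 25.2138 hit at Δt = 1.4038 (t = 4.3334), x⁻ = (3.6027, 26.7023) → reset → x⁺ = (4.0689, 27.8144), jump to mode 0
Mode 0: flow for 0.5023 to horizon, guard not reached → x = (10.8212, 37.9331)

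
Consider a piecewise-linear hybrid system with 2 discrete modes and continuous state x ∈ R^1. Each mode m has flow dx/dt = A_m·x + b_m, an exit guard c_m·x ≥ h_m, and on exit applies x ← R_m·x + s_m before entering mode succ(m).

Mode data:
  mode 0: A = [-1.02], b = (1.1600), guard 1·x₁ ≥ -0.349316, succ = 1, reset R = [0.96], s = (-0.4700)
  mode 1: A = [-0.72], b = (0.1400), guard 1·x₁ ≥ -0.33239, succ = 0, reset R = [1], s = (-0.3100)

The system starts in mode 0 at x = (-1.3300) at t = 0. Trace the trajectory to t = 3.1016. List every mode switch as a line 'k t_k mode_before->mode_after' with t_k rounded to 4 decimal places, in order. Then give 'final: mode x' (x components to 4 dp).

1 0.4967 0->1
2 1.3865 1->0
3 1.5629 0->1
4 2.4527 1->0
5 2.6291 0->1
final: 1 -0.5170

Mode 0: guard c·x = -0.3493 hit at Δt = 0.4967 (t = 0.4967), x⁻ = (-0.3493) → reset → x⁺ = (-0.8053), jump to mode 1
Mode 1: guard c·x = -0.3324 hit at Δt = 0.8898 (t = 1.3865), x⁻ = (-0.3324) → reset → x⁺ = (-0.6424), jump to mode 0
Mode 0: guard c·x = -0.3493 hit at Δt = 0.1764 (t = 1.5629), x⁻ = (-0.3493) → reset → x⁺ = (-0.8053), jump to mode 1
Mode 1: guard c·x = -0.3324 hit at Δt = 0.8898 (t = 2.4527), x⁻ = (-0.3324) → reset → x⁺ = (-0.6424), jump to mode 0
Mode 0: guard c·x = -0.3493 hit at Δt = 0.1764 (t = 2.6291), x⁻ = (-0.3493) → reset → x⁺ = (-0.8053), jump to mode 1
Mode 1: flow for 0.4725 to horizon, guard not reached → x = (-0.5170)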